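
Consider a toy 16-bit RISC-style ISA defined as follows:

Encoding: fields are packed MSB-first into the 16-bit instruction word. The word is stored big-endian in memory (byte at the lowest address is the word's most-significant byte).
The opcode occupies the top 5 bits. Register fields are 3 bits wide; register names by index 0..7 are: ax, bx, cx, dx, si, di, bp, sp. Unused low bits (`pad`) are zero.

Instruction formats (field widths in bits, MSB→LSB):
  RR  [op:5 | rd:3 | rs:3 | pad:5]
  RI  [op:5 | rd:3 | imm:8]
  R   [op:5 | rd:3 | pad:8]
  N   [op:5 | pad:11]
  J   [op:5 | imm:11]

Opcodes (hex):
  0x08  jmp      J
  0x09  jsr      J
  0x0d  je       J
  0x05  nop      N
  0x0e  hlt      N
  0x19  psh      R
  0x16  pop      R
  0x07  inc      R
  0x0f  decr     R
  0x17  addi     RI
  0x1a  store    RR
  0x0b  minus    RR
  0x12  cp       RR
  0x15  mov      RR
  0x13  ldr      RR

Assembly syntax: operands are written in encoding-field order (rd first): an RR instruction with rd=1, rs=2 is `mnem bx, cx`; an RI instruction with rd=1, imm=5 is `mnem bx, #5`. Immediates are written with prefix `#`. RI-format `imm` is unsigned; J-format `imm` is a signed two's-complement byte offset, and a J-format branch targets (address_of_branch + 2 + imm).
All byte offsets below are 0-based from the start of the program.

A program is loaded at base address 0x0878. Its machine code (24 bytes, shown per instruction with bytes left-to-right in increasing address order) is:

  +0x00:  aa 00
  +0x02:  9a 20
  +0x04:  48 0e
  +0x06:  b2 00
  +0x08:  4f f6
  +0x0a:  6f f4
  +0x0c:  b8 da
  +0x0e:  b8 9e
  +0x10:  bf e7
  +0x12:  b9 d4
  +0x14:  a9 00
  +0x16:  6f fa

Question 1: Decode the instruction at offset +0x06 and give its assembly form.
pop cx

@+06  big-endian(b2 00) = 0xb200
  opcode bits[15:11]=0x16: pop/R
  [10:8] rd=2 = cx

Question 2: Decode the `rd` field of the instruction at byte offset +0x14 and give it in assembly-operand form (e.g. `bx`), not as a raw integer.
off 0x14: read a9 00 as big → 0xa900
  top 5b → 0x15 → mov [RR]
  rd@[10:8]=0x1 ⇒ bx
  rs@[7:5]=0x0 ⇒ ax

bx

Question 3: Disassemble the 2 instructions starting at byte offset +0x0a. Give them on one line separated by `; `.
+0x0a: 6f f4 ⇒ word 0x6ff4 (big)
  opcode bits[15:11]=0xd: je/J
  imm: (w>>0)&0x7ff=0x7f4 (s11→-12) → #-12
+0x0c: b8 da ⇒ word 0xb8da (big)
  opcode bits[15:11]=0x17: addi/RI
  rd: (w>>8)&0x7=0x0 → ax
  imm: (w>>0)&0xff=0xda → #218

je #-12; addi ax, #218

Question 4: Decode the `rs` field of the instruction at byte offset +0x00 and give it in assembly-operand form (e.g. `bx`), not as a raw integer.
ax

off 0x00: read aa 00 as big → 0xaa00
  top 5b → 0x15 → mov [RR]
  rd: (w>>8)&0x7=0x2 → cx
  rs: (w>>5)&0x7=0x0 → ax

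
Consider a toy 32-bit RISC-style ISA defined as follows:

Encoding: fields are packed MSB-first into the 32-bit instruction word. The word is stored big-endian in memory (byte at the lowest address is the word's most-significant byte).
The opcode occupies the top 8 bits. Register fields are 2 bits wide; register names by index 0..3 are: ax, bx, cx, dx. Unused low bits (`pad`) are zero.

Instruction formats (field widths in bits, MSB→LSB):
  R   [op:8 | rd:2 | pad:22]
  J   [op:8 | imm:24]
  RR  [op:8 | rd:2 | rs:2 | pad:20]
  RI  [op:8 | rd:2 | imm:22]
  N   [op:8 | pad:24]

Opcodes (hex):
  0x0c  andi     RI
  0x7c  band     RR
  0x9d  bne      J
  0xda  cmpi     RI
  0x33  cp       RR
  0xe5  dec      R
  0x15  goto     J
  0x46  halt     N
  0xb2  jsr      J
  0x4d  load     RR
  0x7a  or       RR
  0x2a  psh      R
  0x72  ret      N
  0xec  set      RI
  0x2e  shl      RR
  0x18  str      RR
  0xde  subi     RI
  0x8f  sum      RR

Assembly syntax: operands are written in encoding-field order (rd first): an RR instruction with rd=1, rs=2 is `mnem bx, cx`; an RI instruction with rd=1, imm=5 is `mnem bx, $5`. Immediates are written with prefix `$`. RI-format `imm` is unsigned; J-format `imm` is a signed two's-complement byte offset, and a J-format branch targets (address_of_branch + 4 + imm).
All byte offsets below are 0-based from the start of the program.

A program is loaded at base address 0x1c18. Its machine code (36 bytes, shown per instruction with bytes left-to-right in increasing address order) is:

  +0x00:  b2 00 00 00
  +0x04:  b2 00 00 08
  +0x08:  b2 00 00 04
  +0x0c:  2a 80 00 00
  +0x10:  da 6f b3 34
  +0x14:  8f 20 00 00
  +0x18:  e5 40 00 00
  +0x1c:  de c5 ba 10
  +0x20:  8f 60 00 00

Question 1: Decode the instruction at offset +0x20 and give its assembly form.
+0x20: 8f 60 00 00 ⇒ word 0x8f600000 (big)
  opcode bits[31:24]=0x8f: sum/RR
  [23:22] rd=1 = bx
  [21:20] rs=2 = cx

sum bx, cx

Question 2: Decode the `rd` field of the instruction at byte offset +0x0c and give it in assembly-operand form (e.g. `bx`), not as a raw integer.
@+0c  big-endian(2a 80 00 00) = 0x2a800000
  opcode bits[31:24]=0x2a: psh/R
  [23:22] rd=2 = cx

cx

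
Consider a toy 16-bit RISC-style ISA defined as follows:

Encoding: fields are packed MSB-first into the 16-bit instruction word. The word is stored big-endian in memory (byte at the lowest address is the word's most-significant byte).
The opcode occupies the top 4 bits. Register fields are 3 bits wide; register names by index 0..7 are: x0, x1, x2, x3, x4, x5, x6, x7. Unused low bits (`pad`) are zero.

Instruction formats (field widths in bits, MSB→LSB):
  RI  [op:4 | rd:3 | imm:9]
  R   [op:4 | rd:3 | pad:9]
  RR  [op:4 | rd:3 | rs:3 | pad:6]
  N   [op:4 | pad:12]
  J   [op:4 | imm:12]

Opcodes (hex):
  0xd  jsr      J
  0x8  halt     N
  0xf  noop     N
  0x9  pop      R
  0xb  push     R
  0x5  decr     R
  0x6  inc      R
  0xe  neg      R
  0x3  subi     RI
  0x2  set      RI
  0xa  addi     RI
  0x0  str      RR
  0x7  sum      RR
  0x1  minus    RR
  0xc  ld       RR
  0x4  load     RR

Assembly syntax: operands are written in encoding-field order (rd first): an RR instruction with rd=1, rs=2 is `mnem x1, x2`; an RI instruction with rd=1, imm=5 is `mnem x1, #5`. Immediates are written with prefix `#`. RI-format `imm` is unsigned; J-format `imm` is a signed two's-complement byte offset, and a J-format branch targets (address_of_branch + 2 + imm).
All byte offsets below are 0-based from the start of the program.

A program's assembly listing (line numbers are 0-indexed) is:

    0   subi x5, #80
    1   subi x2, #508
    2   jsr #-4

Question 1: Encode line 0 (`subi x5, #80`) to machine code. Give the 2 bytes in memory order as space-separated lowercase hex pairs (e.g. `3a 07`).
0. subi fields op=0x3:4|rd=5:3|imm=80:9 → word 3a50h → 3a 50

3a 50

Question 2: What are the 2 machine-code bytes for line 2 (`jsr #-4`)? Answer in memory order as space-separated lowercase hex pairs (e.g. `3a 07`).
2. jsr fields op=0xd:4|imm=-4:12 → word dffch → df fc

df fc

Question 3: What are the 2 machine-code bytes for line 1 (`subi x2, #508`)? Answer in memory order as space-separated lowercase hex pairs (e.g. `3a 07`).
35 fc

L1: subi op=0x3:4|rd=2:3|imm=508:9 ⇒ 0x35fc ⇒ big 35 fc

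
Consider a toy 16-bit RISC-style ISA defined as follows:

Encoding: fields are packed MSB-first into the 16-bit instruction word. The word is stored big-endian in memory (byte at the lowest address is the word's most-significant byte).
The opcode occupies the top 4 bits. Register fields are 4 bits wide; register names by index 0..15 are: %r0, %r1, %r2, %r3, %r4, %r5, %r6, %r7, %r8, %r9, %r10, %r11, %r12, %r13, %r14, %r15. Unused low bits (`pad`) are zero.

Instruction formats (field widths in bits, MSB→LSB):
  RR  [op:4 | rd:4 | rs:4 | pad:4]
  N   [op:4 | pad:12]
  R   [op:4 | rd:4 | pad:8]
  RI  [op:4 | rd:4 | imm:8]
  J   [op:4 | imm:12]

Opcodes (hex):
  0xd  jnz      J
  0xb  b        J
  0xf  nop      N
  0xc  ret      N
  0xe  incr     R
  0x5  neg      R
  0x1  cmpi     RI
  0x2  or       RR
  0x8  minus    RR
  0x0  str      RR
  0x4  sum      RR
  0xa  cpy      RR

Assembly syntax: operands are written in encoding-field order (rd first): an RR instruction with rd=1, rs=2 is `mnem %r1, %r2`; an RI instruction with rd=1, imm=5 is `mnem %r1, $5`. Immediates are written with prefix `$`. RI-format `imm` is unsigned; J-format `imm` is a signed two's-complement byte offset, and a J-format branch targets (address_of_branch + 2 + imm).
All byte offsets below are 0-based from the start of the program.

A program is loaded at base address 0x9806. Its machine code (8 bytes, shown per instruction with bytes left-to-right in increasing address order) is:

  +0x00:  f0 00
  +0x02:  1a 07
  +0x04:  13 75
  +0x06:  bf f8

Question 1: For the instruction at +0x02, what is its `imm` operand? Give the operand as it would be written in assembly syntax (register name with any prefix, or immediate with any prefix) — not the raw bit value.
[02] 1a 07 → 0x1a07
  opcode bits[15:12]=0x1: cmpi/RI
  rd@[11:8]=0xa ⇒ %r10
  imm@[7:0]=0x7 ⇒ $7

$7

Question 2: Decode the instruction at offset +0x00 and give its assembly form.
nop

+0x00: f0 00 ⇒ word 0xf000 (big)
  op=0xf000>>12=0xf ⇒ nop (N)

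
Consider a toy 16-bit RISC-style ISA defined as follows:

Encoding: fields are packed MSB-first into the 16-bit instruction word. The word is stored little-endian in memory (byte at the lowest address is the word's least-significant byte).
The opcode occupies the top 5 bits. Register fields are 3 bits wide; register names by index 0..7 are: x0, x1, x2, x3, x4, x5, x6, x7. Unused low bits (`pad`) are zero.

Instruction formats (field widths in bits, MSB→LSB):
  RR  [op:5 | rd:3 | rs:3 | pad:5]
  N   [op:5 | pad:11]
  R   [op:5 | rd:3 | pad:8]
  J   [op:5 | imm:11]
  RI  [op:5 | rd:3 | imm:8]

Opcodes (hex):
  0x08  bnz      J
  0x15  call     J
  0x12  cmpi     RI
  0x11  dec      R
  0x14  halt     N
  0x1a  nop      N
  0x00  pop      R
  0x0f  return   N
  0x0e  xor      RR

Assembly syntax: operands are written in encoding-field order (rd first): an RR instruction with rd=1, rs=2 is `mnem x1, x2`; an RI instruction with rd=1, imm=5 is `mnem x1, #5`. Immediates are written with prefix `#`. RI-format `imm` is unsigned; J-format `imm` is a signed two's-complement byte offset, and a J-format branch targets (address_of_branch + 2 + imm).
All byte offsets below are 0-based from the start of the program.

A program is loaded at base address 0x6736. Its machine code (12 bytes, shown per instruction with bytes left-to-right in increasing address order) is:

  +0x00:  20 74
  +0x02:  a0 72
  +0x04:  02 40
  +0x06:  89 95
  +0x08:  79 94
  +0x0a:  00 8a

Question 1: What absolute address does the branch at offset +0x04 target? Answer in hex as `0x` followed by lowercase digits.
0x673e

[04] 02 40 → 0x4002
  top 5b → 0x8 → bnz [J]
  imm@[10:0]=0x2 ⇒ #2
  target = base 0x6736 + off 0x04 + 2 + imm 2 = 0x673e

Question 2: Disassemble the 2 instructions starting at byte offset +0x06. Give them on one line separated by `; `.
[06] 89 95 → 0x9589
  opcode bits[15:11]=0x12: cmpi/RI
  rd: (w>>8)&0x7=0x5 → x5
  imm: (w>>0)&0xff=0x89 → #137
[08] 79 94 → 0x9479
  opcode bits[15:11]=0x12: cmpi/RI
  rd: (w>>8)&0x7=0x4 → x4
  imm: (w>>0)&0xff=0x79 → #121

cmpi x5, #137; cmpi x4, #121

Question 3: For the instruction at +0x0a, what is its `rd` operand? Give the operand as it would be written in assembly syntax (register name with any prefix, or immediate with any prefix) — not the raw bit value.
off 0x0a: read 00 8a as little → 0x8a00
  opcode bits[15:11]=0x11: dec/R
  rd: (w>>8)&0x7=0x2 → x2

x2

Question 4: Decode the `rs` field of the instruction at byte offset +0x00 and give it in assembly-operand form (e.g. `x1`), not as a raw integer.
x1

[00] 20 74 → 0x7420
  top 5b → 0xe → xor [RR]
  [10:8] rd=4 = x4
  [7:5] rs=1 = x1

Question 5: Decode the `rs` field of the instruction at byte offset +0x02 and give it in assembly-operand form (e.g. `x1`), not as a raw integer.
[02] a0 72 → 0x72a0
  op=0x72a0>>11=0xe ⇒ xor (RR)
  [10:8] rd=2 = x2
  [7:5] rs=5 = x5

x5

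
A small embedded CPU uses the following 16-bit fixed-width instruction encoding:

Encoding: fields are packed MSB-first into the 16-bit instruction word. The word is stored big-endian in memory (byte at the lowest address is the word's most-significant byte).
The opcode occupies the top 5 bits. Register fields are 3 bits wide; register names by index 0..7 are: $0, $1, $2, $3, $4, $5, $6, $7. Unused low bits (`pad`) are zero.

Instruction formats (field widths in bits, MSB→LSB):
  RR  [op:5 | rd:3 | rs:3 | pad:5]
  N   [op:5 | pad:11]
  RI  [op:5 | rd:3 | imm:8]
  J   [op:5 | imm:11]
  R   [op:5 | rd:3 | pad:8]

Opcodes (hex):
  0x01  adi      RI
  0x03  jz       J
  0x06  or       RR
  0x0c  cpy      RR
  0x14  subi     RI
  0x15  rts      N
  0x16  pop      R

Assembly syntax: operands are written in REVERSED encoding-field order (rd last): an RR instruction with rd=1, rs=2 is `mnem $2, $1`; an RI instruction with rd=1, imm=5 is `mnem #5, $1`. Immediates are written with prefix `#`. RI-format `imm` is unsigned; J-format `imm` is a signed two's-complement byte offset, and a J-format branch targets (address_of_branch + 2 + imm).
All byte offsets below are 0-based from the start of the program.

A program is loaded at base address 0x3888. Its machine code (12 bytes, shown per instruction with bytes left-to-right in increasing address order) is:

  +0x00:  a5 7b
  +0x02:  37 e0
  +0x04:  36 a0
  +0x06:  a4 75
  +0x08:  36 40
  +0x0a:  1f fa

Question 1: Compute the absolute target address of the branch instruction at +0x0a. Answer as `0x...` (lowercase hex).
off 0x0a: read 1f fa as big → 0x1ffa
  op=0x1ffa>>11=0x3 ⇒ jz (J)
  [10:0] imm=2042 (s11→-6) = #-6
  target = base 0x3888 + off 0x0a + 2 + imm -6 = 0x388e

0x388e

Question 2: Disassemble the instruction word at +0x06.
subi #117, $4

+0x06: a4 75 ⇒ word 0xa475 (big)
  op=0xa475>>11=0x14 ⇒ subi (RI)
  rd@[10:8]=0x4 ⇒ $4
  imm@[7:0]=0x75 ⇒ #117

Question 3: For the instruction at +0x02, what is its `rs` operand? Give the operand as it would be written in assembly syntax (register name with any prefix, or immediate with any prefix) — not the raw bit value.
$7

off 0x02: read 37 e0 as big → 0x37e0
  opcode bits[15:11]=0x6: or/RR
  rd@[10:8]=0x7 ⇒ $7
  rs@[7:5]=0x7 ⇒ $7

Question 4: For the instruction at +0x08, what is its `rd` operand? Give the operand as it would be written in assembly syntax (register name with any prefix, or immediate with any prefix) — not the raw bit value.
off 0x08: read 36 40 as big → 0x3640
  top 5b → 0x6 → or [RR]
  rd@[10:8]=0x6 ⇒ $6
  rs@[7:5]=0x2 ⇒ $2

$6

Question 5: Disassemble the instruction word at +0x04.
@+04  big-endian(36 a0) = 0x36a0
  opcode bits[15:11]=0x6: or/RR
  rd: (w>>8)&0x7=0x6 → $6
  rs: (w>>5)&0x7=0x5 → $5

or $5, $6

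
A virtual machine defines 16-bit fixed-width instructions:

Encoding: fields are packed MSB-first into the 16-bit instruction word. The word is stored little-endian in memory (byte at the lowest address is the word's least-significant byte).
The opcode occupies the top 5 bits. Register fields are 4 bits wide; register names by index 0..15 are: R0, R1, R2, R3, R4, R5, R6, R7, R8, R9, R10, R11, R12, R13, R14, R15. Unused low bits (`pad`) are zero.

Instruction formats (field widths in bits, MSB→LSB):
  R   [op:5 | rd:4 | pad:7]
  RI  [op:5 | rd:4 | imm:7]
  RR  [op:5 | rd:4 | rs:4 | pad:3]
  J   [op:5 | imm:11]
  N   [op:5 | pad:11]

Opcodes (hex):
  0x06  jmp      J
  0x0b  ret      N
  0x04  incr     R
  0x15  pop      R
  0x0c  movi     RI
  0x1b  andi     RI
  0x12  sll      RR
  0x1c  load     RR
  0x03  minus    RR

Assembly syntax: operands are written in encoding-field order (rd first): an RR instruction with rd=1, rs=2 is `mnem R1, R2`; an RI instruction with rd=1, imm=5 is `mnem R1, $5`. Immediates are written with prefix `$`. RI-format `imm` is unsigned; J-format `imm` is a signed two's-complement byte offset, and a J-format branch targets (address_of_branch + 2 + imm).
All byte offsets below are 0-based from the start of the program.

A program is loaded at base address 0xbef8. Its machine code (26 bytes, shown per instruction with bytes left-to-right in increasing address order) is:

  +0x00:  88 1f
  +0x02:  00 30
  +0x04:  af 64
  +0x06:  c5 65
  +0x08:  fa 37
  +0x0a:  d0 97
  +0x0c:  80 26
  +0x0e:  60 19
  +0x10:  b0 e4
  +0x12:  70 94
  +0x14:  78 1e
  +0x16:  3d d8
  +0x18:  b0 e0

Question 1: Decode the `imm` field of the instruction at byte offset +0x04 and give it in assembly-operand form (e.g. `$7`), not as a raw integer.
@+04  little-endian(af 64) = 0x64af
  top 5b → 0xc → movi [RI]
  [10:7] rd=9 = R9
  [6:0] imm=47 = $47

$47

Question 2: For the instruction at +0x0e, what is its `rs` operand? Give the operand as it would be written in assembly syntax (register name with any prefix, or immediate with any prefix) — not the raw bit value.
R12

@+0e  little-endian(60 19) = 0x1960
  top 5b → 0x3 → minus [RR]
  rd@[10:7]=0x2 ⇒ R2
  rs@[6:3]=0xc ⇒ R12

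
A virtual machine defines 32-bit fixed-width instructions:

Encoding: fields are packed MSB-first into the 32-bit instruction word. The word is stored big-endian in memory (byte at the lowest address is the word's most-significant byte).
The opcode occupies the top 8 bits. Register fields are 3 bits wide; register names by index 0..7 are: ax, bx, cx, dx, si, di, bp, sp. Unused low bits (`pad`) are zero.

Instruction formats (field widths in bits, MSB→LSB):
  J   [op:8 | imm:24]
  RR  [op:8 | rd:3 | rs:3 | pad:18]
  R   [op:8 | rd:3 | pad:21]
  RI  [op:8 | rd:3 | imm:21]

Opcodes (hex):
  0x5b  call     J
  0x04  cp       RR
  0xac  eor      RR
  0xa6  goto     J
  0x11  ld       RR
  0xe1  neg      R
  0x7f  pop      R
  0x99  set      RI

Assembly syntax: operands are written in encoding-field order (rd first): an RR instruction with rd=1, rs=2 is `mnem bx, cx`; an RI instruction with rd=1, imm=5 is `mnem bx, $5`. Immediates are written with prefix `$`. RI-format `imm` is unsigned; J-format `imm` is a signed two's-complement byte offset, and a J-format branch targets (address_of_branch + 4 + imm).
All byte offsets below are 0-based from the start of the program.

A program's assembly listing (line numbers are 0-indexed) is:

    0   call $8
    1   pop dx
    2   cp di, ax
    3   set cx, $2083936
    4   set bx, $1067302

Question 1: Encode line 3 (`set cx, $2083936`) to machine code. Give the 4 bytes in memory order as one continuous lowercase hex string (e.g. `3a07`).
995fcc60

L3: set op=0x99:8|rd=2:3|imm=2083936:21 ⇒ 0x995fcc60 ⇒ big 99 5f cc 60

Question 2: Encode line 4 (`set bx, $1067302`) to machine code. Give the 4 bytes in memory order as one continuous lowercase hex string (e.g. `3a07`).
line 4 (set): pack op=0x99:8|rd=1:3|imm=1067302:21 = 0x99304926; big→ 99 30 49 26

99304926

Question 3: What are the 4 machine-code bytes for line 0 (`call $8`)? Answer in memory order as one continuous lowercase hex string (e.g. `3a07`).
5b000008

0. call fields op=0x5b:8|imm=8:24 → word 5b000008h → 5b 00 00 08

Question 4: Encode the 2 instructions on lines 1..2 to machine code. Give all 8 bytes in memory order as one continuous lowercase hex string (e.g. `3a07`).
7f60000004a00000

1. pop fields op=0x7f:8|rd=3:3|pad=0:21 → word 7f600000h → 7f 60 00 00
2. cp fields op=0x4:8|rd=5:3|rs=0:3|pad=0:18 → word 04a00000h → 04 a0 00 00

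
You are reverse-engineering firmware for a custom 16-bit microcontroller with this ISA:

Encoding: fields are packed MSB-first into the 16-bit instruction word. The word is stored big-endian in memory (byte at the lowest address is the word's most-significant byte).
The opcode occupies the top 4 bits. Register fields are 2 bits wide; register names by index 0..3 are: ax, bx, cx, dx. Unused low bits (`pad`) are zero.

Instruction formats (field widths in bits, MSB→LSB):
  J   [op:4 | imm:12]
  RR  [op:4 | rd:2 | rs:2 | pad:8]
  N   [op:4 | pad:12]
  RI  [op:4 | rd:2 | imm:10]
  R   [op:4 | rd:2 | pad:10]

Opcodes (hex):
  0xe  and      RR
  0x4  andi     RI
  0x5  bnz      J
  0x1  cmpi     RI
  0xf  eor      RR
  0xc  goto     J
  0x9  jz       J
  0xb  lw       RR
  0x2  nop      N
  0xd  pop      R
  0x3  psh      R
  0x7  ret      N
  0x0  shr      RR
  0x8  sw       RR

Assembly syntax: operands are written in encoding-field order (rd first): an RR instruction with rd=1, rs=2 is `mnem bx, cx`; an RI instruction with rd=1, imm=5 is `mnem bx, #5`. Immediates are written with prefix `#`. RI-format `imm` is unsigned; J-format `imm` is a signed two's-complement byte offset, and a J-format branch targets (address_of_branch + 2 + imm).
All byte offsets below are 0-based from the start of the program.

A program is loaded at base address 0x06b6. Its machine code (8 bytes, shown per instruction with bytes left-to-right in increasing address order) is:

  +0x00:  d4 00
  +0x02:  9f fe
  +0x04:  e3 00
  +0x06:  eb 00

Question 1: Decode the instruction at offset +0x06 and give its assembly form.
and cx, dx

[06] eb 00 → 0xeb00
  op=0xeb00>>12=0xe ⇒ and (RR)
  rd: (w>>10)&0x3=0x2 → cx
  rs: (w>>8)&0x3=0x3 → dx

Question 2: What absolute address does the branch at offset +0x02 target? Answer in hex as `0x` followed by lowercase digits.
off 0x02: read 9f fe as big → 0x9ffe
  op=0x9ffe>>12=0x9 ⇒ jz (J)
  imm@[11:0]=0xffe (s12→-2) ⇒ #-2
  target = base 0x06b6 + off 0x02 + 2 + imm -2 = 0x06b8

0x06b8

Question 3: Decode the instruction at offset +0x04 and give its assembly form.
+0x04: e3 00 ⇒ word 0xe300 (big)
  op=0xe300>>12=0xe ⇒ and (RR)
  rd@[11:10]=0x0 ⇒ ax
  rs@[9:8]=0x3 ⇒ dx

and ax, dx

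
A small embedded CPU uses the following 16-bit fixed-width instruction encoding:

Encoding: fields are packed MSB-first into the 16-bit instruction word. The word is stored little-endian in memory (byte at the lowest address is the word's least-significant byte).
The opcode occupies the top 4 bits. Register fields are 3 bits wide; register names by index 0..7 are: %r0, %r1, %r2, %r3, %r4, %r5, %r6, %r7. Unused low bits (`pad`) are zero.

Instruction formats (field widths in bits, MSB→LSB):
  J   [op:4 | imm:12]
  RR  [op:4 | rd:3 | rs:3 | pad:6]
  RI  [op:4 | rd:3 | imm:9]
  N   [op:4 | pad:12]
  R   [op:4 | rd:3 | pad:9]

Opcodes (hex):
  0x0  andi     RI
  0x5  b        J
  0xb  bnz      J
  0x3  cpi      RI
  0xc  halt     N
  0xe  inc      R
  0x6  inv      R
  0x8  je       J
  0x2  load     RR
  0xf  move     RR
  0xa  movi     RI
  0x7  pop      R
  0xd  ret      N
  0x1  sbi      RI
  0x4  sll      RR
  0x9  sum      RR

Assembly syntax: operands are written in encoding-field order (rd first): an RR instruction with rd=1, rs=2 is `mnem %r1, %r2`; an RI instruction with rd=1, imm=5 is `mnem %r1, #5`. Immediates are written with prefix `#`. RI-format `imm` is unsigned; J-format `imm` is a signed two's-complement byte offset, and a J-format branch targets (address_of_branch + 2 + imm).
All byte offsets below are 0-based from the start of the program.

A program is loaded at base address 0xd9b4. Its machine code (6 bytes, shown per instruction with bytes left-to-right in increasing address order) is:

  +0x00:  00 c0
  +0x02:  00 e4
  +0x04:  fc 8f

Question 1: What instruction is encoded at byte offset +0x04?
+0x04: fc 8f ⇒ word 0x8ffc (little)
  opcode bits[15:12]=0x8: je/J
  imm@[11:0]=0xffc (s12→-4) ⇒ #-4

je #-4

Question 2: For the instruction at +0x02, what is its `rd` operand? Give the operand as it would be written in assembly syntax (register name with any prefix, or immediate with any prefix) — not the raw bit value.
%r2

+0x02: 00 e4 ⇒ word 0xe400 (little)
  opcode bits[15:12]=0xe: inc/R
  rd@[11:9]=0x2 ⇒ %r2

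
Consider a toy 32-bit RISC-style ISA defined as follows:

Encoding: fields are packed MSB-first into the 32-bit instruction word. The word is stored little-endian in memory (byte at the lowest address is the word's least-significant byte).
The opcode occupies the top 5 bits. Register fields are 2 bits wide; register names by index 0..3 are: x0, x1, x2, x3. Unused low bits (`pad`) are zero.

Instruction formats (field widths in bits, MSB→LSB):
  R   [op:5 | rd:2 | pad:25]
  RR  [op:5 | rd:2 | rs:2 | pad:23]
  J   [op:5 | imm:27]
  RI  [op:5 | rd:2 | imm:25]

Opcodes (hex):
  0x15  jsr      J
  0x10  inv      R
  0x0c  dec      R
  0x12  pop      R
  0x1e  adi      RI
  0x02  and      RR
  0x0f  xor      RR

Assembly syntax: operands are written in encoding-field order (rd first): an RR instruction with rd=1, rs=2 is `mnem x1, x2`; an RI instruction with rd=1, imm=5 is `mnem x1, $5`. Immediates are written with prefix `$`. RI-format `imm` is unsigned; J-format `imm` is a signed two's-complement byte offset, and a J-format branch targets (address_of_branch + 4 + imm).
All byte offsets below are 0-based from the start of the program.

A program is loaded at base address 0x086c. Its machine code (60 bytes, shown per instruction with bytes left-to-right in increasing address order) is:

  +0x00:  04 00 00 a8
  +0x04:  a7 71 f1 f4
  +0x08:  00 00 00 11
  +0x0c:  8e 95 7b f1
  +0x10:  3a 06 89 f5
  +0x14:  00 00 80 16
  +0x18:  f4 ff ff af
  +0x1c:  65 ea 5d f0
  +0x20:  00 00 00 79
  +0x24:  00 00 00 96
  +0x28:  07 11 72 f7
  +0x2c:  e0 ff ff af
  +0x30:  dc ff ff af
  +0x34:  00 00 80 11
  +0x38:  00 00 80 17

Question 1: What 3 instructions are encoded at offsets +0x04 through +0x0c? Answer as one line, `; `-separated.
+0x04: a7 71 f1 f4 ⇒ word 0xf4f171a7 (little)
  top 5b → 0x1e → adi [RI]
  [26:25] rd=2 = x2
  [24:0] imm=15823271 = $15823271
+0x08: 00 00 00 11 ⇒ word 0x11000000 (little)
  top 5b → 0x2 → and [RR]
  [26:25] rd=0 = x0
  [24:23] rs=2 = x2
+0x0c: 8e 95 7b f1 ⇒ word 0xf17b958e (little)
  top 5b → 0x1e → adi [RI]
  [26:25] rd=0 = x0
  [24:0] imm=24876430 = $24876430

adi x2, $15823271; and x0, x2; adi x0, $24876430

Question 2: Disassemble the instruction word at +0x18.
jsr $-12

@+18  little-endian(f4 ff ff af) = 0xaffffff4
  top 5b → 0x15 → jsr [J]
  imm@[26:0]=0x7fffff4 (s27→-12) ⇒ $-12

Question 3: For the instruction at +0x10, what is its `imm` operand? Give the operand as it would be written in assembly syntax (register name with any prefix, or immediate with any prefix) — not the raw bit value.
$25757242

[10] 3a 06 89 f5 → 0xf589063a
  top 5b → 0x1e → adi [RI]
  rd@[26:25]=0x2 ⇒ x2
  imm@[24:0]=0x189063a ⇒ $25757242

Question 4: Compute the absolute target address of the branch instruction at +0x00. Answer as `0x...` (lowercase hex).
off 0x00: read 04 00 00 a8 as little → 0xa8000004
  top 5b → 0x15 → jsr [J]
  [26:0] imm=4 = $4
  target = base 0x086c + off 0x00 + 4 + imm 4 = 0x0874

0x0874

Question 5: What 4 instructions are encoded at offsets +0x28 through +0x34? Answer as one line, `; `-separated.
adi x3, $24252679; jsr $-32; jsr $-36; and x0, x3

+0x28: 07 11 72 f7 ⇒ word 0xf7721107 (little)
  opcode bits[31:27]=0x1e: adi/RI
  rd: (w>>25)&0x3=0x3 → x3
  imm: (w>>0)&0x1ffffff=0x1721107 → $24252679
+0x2c: e0 ff ff af ⇒ word 0xafffffe0 (little)
  opcode bits[31:27]=0x15: jsr/J
  imm: (w>>0)&0x7ffffff=0x7ffffe0 (s27→-32) → $-32
+0x30: dc ff ff af ⇒ word 0xafffffdc (little)
  opcode bits[31:27]=0x15: jsr/J
  imm: (w>>0)&0x7ffffff=0x7ffffdc (s27→-36) → $-36
+0x34: 00 00 80 11 ⇒ word 0x11800000 (little)
  opcode bits[31:27]=0x2: and/RR
  rd: (w>>25)&0x3=0x0 → x0
  rs: (w>>23)&0x3=0x3 → x3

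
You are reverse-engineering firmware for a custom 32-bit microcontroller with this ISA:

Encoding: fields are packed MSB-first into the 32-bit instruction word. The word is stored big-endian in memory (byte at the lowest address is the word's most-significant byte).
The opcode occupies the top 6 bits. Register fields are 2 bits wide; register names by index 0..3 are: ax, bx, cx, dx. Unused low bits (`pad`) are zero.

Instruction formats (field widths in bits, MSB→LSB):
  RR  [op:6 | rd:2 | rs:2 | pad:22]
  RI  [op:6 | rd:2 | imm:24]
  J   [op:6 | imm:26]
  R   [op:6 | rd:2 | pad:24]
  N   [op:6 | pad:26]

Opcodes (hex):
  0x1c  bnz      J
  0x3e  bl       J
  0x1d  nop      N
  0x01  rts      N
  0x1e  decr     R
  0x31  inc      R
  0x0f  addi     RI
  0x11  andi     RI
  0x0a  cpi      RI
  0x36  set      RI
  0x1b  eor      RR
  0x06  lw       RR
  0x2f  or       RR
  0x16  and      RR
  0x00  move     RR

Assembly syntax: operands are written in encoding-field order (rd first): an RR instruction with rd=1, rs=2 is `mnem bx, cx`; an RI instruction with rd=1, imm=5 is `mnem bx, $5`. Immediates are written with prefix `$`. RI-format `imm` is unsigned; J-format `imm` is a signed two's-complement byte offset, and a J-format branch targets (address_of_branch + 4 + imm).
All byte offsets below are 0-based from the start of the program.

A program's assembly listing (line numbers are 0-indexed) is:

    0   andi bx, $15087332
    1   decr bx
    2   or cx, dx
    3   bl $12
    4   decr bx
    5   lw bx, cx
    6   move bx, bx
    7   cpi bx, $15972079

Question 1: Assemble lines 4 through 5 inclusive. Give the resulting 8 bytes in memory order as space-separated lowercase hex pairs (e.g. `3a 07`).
79 00 00 00 19 80 00 00

4. decr fields op=0x1e:6|rd=1:2|pad=0:24 → word 79000000h → 79 00 00 00
5. lw fields op=0x6:6|rd=1:2|rs=2:2|pad=0:22 → word 19800000h → 19 80 00 00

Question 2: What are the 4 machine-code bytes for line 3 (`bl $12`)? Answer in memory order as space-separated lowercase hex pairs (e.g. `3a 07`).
f8 00 00 0c

line 3 (bl): pack op=0x3e:6|imm=12:26 = 0xf800000c; big→ f8 00 00 0c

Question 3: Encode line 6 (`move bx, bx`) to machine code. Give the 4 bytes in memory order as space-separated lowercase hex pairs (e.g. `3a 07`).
line 6 (move): pack op=0x0:6|rd=1:2|rs=1:2|pad=0:22 = 0x01400000; big→ 01 40 00 00

01 40 00 00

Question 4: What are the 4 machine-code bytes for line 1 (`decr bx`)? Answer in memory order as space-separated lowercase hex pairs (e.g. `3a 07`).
line 1 (decr): pack op=0x1e:6|rd=1:2|pad=0:24 = 0x79000000; big→ 79 00 00 00

79 00 00 00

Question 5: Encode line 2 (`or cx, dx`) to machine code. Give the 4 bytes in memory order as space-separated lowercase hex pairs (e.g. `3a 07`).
be c0 00 00

line 2 (or): pack op=0x2f:6|rd=2:2|rs=3:2|pad=0:22 = 0xbec00000; big→ be c0 00 00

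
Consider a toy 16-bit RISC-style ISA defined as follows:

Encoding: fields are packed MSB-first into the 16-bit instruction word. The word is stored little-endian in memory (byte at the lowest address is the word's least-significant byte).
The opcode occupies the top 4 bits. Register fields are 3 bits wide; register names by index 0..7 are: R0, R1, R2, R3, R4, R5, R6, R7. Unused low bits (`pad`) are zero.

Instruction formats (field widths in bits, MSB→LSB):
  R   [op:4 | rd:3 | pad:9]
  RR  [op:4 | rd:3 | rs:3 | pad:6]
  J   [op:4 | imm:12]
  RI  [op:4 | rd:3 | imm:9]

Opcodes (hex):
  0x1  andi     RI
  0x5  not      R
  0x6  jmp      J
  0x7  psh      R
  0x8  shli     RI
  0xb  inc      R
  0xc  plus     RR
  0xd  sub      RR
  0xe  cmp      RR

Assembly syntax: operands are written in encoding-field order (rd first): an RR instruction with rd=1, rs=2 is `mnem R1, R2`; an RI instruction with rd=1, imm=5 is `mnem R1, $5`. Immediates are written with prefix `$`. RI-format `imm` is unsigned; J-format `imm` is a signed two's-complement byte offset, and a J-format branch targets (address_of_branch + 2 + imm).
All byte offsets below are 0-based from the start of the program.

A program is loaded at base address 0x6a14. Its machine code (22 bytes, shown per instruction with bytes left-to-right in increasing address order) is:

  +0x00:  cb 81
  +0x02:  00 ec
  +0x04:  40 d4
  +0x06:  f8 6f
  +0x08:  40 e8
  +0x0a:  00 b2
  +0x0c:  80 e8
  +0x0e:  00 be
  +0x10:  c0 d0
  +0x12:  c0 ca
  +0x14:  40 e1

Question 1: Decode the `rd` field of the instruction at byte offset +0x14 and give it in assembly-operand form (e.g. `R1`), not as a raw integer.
R0

+0x14: 40 e1 ⇒ word 0xe140 (little)
  top 4b → 0xe → cmp [RR]
  rd: (w>>9)&0x7=0x0 → R0
  rs: (w>>6)&0x7=0x5 → R5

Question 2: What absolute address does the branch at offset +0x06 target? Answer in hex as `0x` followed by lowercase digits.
off 0x06: read f8 6f as little → 0x6ff8
  op=0x6ff8>>12=0x6 ⇒ jmp (J)
  imm: (w>>0)&0xfff=0xff8 (s12→-8) → $-8
  target = base 0x6a14 + off 0x06 + 2 + imm -8 = 0x6a14

0x6a14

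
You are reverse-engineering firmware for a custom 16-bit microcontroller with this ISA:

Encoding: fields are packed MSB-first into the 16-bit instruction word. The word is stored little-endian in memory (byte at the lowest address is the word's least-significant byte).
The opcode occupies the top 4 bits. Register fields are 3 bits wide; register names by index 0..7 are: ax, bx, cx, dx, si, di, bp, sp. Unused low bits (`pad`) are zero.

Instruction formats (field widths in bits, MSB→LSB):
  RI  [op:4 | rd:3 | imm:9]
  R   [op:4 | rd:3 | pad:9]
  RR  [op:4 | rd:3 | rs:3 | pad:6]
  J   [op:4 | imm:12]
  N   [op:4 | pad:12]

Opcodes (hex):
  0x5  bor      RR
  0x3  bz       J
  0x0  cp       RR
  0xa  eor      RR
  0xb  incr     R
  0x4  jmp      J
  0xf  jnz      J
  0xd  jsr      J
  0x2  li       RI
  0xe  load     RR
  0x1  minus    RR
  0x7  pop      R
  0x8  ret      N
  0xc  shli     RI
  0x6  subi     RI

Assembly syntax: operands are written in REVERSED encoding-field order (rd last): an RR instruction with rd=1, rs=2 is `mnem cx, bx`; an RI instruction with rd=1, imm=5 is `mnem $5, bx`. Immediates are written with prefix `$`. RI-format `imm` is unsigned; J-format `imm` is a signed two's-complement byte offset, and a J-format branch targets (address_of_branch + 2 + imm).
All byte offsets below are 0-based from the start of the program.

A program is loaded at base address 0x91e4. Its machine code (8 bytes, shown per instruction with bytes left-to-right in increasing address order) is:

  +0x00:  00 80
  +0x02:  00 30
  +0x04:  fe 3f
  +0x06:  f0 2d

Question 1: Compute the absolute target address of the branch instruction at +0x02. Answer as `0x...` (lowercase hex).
[02] 00 30 → 0x3000
  op=0x3000>>12=0x3 ⇒ bz (J)
  imm: (w>>0)&0xfff=0x0 → $0
  target = base 0x91e4 + off 0x02 + 2 + imm 0 = 0x91e8

0x91e8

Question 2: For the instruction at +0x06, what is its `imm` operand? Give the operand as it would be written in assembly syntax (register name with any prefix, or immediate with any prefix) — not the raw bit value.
off 0x06: read f0 2d as little → 0x2df0
  op=0x2df0>>12=0x2 ⇒ li (RI)
  rd@[11:9]=0x6 ⇒ bp
  imm@[8:0]=0x1f0 ⇒ $496

$496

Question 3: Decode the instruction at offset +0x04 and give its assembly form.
off 0x04: read fe 3f as little → 0x3ffe
  top 4b → 0x3 → bz [J]
  imm: (w>>0)&0xfff=0xffe (s12→-2) → $-2

bz $-2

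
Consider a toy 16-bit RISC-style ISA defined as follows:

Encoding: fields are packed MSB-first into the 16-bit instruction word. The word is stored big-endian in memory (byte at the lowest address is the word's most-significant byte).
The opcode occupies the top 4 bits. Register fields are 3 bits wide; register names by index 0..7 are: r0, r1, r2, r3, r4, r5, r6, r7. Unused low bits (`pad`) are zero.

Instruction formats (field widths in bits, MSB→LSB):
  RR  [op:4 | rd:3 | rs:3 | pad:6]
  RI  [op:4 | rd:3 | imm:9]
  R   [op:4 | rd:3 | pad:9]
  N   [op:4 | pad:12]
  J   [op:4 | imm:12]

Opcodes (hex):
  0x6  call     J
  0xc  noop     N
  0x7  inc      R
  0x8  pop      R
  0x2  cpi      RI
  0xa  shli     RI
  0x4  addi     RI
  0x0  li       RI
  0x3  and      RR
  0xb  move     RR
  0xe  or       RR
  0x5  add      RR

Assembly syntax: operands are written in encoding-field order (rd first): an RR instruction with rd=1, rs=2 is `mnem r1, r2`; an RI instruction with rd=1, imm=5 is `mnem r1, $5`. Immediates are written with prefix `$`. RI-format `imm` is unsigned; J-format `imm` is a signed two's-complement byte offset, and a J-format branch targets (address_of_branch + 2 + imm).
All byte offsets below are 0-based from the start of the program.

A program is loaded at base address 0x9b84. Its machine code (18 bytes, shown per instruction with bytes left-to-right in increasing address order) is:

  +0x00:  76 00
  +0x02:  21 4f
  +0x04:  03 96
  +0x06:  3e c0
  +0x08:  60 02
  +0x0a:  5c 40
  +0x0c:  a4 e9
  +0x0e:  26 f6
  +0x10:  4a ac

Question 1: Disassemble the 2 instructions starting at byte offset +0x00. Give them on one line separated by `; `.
off 0x00: read 76 00 as big → 0x7600
  opcode bits[15:12]=0x7: inc/R
  rd@[11:9]=0x3 ⇒ r3
off 0x02: read 21 4f as big → 0x214f
  opcode bits[15:12]=0x2: cpi/RI
  rd@[11:9]=0x0 ⇒ r0
  imm@[8:0]=0x14f ⇒ $335

inc r3; cpi r0, $335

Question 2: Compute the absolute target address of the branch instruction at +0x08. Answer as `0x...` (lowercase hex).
0x9b90

[08] 60 02 → 0x6002
  op=0x6002>>12=0x6 ⇒ call (J)
  imm@[11:0]=0x2 ⇒ $2
  target = base 0x9b84 + off 0x08 + 2 + imm 2 = 0x9b90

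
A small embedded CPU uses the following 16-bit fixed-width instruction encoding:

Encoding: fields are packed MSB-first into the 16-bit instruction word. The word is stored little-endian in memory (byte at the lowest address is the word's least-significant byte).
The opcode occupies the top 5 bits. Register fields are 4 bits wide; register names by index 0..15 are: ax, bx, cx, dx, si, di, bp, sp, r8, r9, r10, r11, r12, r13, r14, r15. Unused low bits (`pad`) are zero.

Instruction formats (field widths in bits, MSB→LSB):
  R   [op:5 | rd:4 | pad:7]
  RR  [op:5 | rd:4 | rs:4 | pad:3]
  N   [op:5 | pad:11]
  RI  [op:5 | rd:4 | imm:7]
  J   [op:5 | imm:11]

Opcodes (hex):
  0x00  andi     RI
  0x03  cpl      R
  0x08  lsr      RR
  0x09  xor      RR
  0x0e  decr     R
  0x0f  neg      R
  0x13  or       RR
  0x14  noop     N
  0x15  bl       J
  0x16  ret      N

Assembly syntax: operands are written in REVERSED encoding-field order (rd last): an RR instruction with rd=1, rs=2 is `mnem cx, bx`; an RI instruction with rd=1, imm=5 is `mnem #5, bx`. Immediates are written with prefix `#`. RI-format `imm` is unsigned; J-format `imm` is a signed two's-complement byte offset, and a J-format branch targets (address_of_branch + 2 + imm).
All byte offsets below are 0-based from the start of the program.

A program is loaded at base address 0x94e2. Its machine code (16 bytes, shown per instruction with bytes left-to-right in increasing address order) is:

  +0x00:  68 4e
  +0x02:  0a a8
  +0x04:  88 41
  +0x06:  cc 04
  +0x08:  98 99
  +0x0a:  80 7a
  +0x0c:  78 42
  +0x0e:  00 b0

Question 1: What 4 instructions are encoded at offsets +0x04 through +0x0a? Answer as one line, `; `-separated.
@+04  little-endian(88 41) = 0x4188
  top 5b → 0x8 → lsr [RR]
  rd@[10:7]=0x3 ⇒ dx
  rs@[6:3]=0x1 ⇒ bx
@+06  little-endian(cc 04) = 0x04cc
  top 5b → 0x0 → andi [RI]
  rd@[10:7]=0x9 ⇒ r9
  imm@[6:0]=0x4c ⇒ #76
@+08  little-endian(98 99) = 0x9998
  top 5b → 0x13 → or [RR]
  rd@[10:7]=0x3 ⇒ dx
  rs@[6:3]=0x3 ⇒ dx
@+0a  little-endian(80 7a) = 0x7a80
  top 5b → 0xf → neg [R]
  rd@[10:7]=0x5 ⇒ di

lsr bx, dx; andi #76, r9; or dx, dx; neg di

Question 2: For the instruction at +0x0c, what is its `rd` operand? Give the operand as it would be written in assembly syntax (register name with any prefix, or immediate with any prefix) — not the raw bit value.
si

@+0c  little-endian(78 42) = 0x4278
  opcode bits[15:11]=0x8: lsr/RR
  rd: (w>>7)&0xf=0x4 → si
  rs: (w>>3)&0xf=0xf → r15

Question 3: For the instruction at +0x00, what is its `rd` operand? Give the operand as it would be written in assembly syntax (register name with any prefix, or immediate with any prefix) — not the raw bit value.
[00] 68 4e → 0x4e68
  top 5b → 0x9 → xor [RR]
  rd: (w>>7)&0xf=0xc → r12
  rs: (w>>3)&0xf=0xd → r13

r12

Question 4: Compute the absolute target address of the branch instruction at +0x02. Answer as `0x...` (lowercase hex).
+0x02: 0a a8 ⇒ word 0xa80a (little)
  op=0xa80a>>11=0x15 ⇒ bl (J)
  imm: (w>>0)&0x7ff=0xa → #10
  target = base 0x94e2 + off 0x02 + 2 + imm 10 = 0x94f0

0x94f0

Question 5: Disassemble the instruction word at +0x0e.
ret

+0x0e: 00 b0 ⇒ word 0xb000 (little)
  top 5b → 0x16 → ret [N]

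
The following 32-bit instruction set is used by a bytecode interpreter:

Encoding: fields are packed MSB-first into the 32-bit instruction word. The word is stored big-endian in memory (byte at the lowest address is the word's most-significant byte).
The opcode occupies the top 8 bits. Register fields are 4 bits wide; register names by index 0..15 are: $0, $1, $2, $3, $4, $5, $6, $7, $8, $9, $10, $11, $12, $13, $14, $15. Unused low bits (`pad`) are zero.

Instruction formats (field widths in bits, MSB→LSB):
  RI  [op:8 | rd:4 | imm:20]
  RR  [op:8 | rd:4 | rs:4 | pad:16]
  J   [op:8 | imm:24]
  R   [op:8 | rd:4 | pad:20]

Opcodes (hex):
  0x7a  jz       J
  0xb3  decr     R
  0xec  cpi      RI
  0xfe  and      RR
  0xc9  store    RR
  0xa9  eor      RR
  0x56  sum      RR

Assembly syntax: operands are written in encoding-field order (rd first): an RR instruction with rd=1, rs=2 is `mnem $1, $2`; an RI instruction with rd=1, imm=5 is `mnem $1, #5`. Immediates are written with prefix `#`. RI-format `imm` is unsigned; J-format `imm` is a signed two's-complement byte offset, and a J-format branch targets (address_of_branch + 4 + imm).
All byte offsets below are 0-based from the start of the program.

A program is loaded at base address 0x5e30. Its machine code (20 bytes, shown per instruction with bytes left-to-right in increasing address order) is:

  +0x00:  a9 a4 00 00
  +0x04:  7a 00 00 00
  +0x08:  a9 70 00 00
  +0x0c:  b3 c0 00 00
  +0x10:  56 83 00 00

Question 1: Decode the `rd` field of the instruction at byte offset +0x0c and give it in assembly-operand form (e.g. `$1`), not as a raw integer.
+0x0c: b3 c0 00 00 ⇒ word 0xb3c00000 (big)
  opcode bits[31:24]=0xb3: decr/R
  [23:20] rd=12 = $12

$12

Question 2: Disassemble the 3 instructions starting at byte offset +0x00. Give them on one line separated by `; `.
off 0x00: read a9 a4 00 00 as big → 0xa9a40000
  op=0xa9a40000>>24=0xa9 ⇒ eor (RR)
  rd@[23:20]=0xa ⇒ $10
  rs@[19:16]=0x4 ⇒ $4
off 0x04: read 7a 00 00 00 as big → 0x7a000000
  op=0x7a000000>>24=0x7a ⇒ jz (J)
  imm@[23:0]=0x0 ⇒ #0
off 0x08: read a9 70 00 00 as big → 0xa9700000
  op=0xa9700000>>24=0xa9 ⇒ eor (RR)
  rd@[23:20]=0x7 ⇒ $7
  rs@[19:16]=0x0 ⇒ $0

eor $10, $4; jz #0; eor $7, $0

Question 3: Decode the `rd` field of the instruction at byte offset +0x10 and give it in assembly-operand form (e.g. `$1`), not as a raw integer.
$8

[10] 56 83 00 00 → 0x56830000
  op=0x56830000>>24=0x56 ⇒ sum (RR)
  rd@[23:20]=0x8 ⇒ $8
  rs@[19:16]=0x3 ⇒ $3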